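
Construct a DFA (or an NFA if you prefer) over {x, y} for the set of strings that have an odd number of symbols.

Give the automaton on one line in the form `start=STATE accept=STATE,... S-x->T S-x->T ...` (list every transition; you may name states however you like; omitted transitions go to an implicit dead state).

start=s0 accept=s1 s0-x->s1 s0-y->s1 s1-x->s0 s1-y->s0

Count input length modulo 2: every symbol advances one step around the cycle s0 → s1 → s0. Accept at s1.
With 2 states:
        x   y  
>  s0   s1  s1 
 * s1   s0  s0 
(> = start, * = accepting)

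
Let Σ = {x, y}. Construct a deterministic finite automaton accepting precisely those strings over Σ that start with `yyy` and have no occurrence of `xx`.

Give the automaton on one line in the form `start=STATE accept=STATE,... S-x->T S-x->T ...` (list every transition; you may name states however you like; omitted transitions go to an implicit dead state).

start=A accept=E,F A-x->B A-y->C B-x->B B-y->B C-x->B C-y->D D-x->B D-y->E E-x->F E-y->E F-x->B F-y->E

Run two small machines in parallel and take their product. One (5 states) tracks whether the input so far still matches the prefix `yyy`; the other (3 states) tracks partial matches of the forbidden pattern `xx`. Each combined state is a pair, one component from each; accept when both components accept. After merging equivalent states the machine shrinks.
       x  y 
>  A   B  C 
   B   B  B 
   C   B  D 
   D   B  E 
 * E   F  E 
 * F   B  E 
(> = start, * = accepting)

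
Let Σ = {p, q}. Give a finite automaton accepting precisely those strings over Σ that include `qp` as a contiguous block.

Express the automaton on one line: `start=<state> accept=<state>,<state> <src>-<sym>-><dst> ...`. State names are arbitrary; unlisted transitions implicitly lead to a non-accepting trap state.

start=S0 accept=S2 S0-p->S0 S0-q->S1 S1-p->S2 S1-q->S1 S2-p->S2 S2-q->S2

Track how much of `qp` has been matched so far: state S0 is no progress, S2 is the absorbing accept state reached once `qp` has occurred. Intermediate states record partial matches; on a mismatch, fall back to the longest reusable overlap.
With 3 states:
        p   q  
>  S0   S0  S1 
   S1   S2  S1 
 * S2   S2  S2 
(> = start, * = accepting)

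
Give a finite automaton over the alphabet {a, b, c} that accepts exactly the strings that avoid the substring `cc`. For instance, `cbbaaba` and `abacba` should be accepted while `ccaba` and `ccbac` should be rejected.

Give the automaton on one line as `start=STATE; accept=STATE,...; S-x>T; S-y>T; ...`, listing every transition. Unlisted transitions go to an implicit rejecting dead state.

This is the complement of 'contains `cc`'. Use the same substring-matching states — S0 through S2 holding how much of `cc` has just been matched — but flip the accepting set: everything except the trap S2 accepts.
3 states suffice.
        a   b   c  
>* S0   S0  S0  S1 
 * S1   S0  S0  S2 
   S2   S2  S2  S2 
(> = start, * = accepting)

start=S0; accept=S0,S1; S0-a>S0; S0-b>S0; S0-c>S1; S1-a>S0; S1-b>S0; S1-c>S2; S2-a>S2; S2-b>S2; S2-c>S2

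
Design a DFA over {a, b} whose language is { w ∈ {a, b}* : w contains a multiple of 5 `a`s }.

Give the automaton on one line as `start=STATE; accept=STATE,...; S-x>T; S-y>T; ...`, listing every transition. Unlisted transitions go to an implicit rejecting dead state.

start=q0; accept=q0; q0-a>q1; q0-b>q0; q1-a>q2; q1-b>q1; q2-a>q3; q2-b>q2; q3-a>q4; q3-b>q3; q4-a>q0; q4-b>q4

The only thing that matters is how many `a`s have appeared, reduced mod 5. Use one state per residue: q0 for 0, …, q4 for 4. Reading `a` moves to the next residue; anything else stays put. q0 is accepting.
A 5-state machine:
        a   b  
>* q0   q1  q0 
   q1   q2  q1 
   q2   q3  q2 
   q3   q4  q3 
   q4   q0  q4 
(> = start, * = accepting)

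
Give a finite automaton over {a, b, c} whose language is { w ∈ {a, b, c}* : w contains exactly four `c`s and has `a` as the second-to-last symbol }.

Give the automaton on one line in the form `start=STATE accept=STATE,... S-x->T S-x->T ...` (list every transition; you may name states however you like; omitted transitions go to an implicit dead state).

start=q0 accept=q6,q9 q0-a->q0 q0-b->q0 q0-c->q1 q1-a->q1 q1-b->q1 q1-c->q2 q2-a->q2 q2-b->q2 q2-c->q3 q3-a->q4 q3-b->q3 q3-c->q5 q4-a->q4 q4-b->q3 q4-c->q6 q5-a->q7 q5-b->q5 q5-c->q8 q6-a->q7 q6-b->q5 q6-c->q8 q7-a->q9 q7-b->q6 q7-c->q8 q8-a->q8 q8-b->q8 q8-c->q8 q9-a->q9 q9-b->q6 q9-c->q8

Handle the two conditions separately and then intersect. The first has 6 states tracking the count of `c`s, saturating at 5; the second has 13 states tracking the last 2 symbols read. A product state is a pair (one from each), accepting exactly when both do. Equivalent product states are then merged.
10 states suffice.
        a   b   c  
>  q0   q0  q0  q1 
   q1   q1  q1  q2 
   q2   q2  q2  q3 
   q3   q4  q3  q5 
   q4   q4  q3  q6 
   q5   q7  q5  q8 
 * q6   q7  q5  q8 
   q7   q9  q6  q8 
   q8   q8  q8  q8 
 * q9   q9  q6  q8 
(> = start, * = accepting)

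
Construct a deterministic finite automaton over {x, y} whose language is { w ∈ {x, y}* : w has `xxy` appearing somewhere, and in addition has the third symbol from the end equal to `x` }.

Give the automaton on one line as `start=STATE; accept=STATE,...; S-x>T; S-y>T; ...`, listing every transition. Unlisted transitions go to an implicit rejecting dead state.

start=A; accept=D,E,F,K; A-x>B; A-y>A; B-x>C; B-y>A; C-x>C; C-y>D; D-x>E; D-y>F; E-x>G; E-y>H; F-x>I; F-y>J; G-x>K; G-y>D; H-x>E; H-y>F; I-x>G; I-y>H; J-x>I; J-y>J; K-x>K; K-y>D

Build one automaton per condition and run them in lockstep. The first has 4 states tracking whether and how much of `xxy` has been seen; the second has 15 states tracking the last 3 symbols read. A product state is a pair (one from each), accepting exactly when both do. Equivalent product states are then merged.
With 11 states:
       x  y 
>  A   B  A 
   B   C  A 
   C   C  D 
 * D   E  F 
 * E   G  H 
 * F   I  J 
   G   K  D 
   H   E  F 
   I   G  H 
   J   I  J 
 * K   K  D 
(> = start, * = accepting)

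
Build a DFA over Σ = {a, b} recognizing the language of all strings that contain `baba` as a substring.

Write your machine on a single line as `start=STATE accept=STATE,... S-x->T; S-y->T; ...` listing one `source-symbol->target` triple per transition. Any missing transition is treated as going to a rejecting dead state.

start=S0; accept=S4; S0-a->S0; S0-b->S1; S1-a->S2; S1-b->S1; S2-a->S0; S2-b->S3; S3-a->S4; S3-b->S1; S4-a->S4; S4-b->S4

Track how much of `baba` has been matched so far: state S0 is no progress, S4 is the absorbing accept state reached once `baba` has occurred. Intermediate states record partial matches; on a mismatch, fall back to the longest reusable overlap.
5 states suffice.
        a   b  
>  S0   S0  S1 
   S1   S2  S1 
   S2   S0  S3 
   S3   S4  S1 
 * S4   S4  S4 
(> = start, * = accepting)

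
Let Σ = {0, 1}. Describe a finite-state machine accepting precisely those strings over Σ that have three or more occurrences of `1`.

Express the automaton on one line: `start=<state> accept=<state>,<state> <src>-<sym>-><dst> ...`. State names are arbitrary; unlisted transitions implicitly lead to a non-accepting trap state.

Count `1`s, saturating at 4: states s0 through s3 mean 0 through 3 `1`s seen; s4 means more than 3. Each `1` increments (capped at s4); other symbols loop. Accept from {s3, s4}.
5 states suffice.
        0   1  
>  s0   s0  s1 
   s1   s1  s2 
   s2   s2  s3 
 * s3   s3  s4 
 * s4   s4  s4 
(> = start, * = accepting)

start=s0 accept=s3,s4 s0-0->s0 s0-1->s1 s1-0->s1 s1-1->s2 s2-0->s2 s2-1->s3 s3-0->s3 s3-1->s4 s4-0->s4 s4-1->s4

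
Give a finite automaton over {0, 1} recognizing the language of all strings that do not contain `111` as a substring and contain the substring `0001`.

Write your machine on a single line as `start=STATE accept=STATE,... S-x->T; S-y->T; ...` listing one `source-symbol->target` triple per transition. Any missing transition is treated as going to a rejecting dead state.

Build one automaton per condition and run them in lockstep. The first has 4 states tracking partial matches of the forbidden pattern `111`; the second has 5 states tracking whether and how much of `0001` has been seen. A product state is a pair (one from each), accepting exactly when both do. Equivalent product states are then merged.
        0   1  
>  S0   S1  S2 
   S1   S3  S2 
   S2   S1  S4 
   S3   S5  S2 
   S4   S1  S6 
   S5   S5  S7 
   S6   S6  S6 
 * S7   S8  S9 
 * S8   S8  S7 
 * S9   S8  S6 
(> = start, * = accepting)

start=S0; accept=S7,S8,S9; S0-0->S1; S0-1->S2; S1-0->S3; S1-1->S2; S2-0->S1; S2-1->S4; S3-0->S5; S3-1->S2; S4-0->S1; S4-1->S6; S5-0->S5; S5-1->S7; S6-0->S6; S6-1->S6; S7-0->S8; S7-1->S9; S8-0->S8; S8-1->S7; S9-0->S8; S9-1->S6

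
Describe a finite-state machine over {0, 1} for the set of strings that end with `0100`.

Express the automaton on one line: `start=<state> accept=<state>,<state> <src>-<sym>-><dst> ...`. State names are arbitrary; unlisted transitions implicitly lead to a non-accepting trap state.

start=s0 accept=s4 s0-0->s1 s0-1->s0 s1-0->s1 s1-1->s2 s2-0->s3 s2-1->s0 s3-0->s4 s3-1->s2 s4-0->s1 s4-1->s2

Let each state record the length of the longest suffix of the input read so far that is also a prefix of `0100`. s1 means the last symbol is `0`; s2 means the last 2 symbols are `01`; s3 means the last 3 symbols are `010`; s4 means the last 4 symbols are `0100`. Accept only at s4, where the string currently ends in `0100`.
A 5-state machine:
        0   1  
>  s0   s1  s0 
   s1   s1  s2 
   s2   s3  s0 
   s3   s4  s2 
 * s4   s1  s2 
(> = start, * = accepting)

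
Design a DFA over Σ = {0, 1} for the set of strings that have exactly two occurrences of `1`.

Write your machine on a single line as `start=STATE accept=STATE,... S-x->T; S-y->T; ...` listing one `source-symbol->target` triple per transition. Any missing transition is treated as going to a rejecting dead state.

start=A; accept=C; A-0->A; A-1->B; B-0->B; B-1->C; C-0->C; C-1->D; D-0->D; D-1->D

Only the number of `1`s matters, and only up to 3. Make a chain A → B → C → D advanced by each `1` (with D absorbing); every other symbol self-loops. The accepting set is {C}.
With 4 states:
       0  1 
>  A   A  B 
   B   B  C 
 * C   C  D 
   D   D  D 
(> = start, * = accepting)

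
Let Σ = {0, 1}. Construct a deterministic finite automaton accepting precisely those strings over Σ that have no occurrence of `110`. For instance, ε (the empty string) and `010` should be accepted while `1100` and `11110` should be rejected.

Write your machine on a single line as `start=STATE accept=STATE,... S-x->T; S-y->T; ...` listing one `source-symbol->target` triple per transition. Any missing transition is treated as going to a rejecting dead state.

start=q0; accept=q0,q1,q2; q0-0->q0; q0-1->q1; q1-0->q0; q1-1->q2; q2-0->q3; q2-1->q2; q3-0->q3; q3-1->q3

This is the complement of 'contains `110`'. Use the same substring-matching states — q0 through q3 holding how much of `110` has just been matched — but flip the accepting set: everything except the trap q3 accepts.
A 4-state machine:
        0   1  
>* q0   q0  q1 
 * q1   q0  q2 
 * q2   q3  q2 
   q3   q3  q3 
(> = start, * = accepting)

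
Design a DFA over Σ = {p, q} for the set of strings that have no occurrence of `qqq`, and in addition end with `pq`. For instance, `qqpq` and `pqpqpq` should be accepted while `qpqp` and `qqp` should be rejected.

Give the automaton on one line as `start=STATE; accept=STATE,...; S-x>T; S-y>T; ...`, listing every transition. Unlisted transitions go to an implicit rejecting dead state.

start=A; accept=D; A-p>B; A-q>C; B-p>B; B-q>D; C-p>B; C-q>E; D-p>B; D-q>E; E-p>B; E-q>F; F-p>G; F-q>F; G-p>G; G-q>H; H-p>G; H-q>F

Build one automaton per condition and run them in lockstep. One (4 states) tracks partial matches of the forbidden pattern `qqq`; the other (3 states) tracks how much of the suffix `pq` has currently been matched. Each combined state is a pair, one component from each; accept when both components accept.
With 8 states:
       p  q 
>  A   B  C 
   B   B  D 
   C   B  E 
 * D   B  E 
   E   B  F 
   F   G  F 
   G   G  H 
   H   G  F 
(> = start, * = accepting)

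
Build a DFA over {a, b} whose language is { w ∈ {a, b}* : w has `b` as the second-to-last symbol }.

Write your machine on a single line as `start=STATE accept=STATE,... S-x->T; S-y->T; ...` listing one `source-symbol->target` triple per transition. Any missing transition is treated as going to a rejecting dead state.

A DFA must remember the last 2 symbols (since which symbol is second-to-last isn't known until the input ends). Use one state per possible window of the last ≤2 symbols; accept from those whose window starts with `b`.
7 states suffice.
        a   b  
>  q0   q1  q2 
   q1   q3  q4 
   q2   q5  q6 
   q3   q3  q4 
   q4   q5  q6 
 * q5   q3  q4 
 * q6   q5  q6 
(> = start, * = accepting)

start=q0; accept=q5,q6; q0-a->q1; q0-b->q2; q1-a->q3; q1-b->q4; q2-a->q5; q2-b->q6; q3-a->q3; q3-b->q4; q4-a->q5; q4-b->q6; q5-a->q3; q5-b->q4; q6-a->q5; q6-b->q6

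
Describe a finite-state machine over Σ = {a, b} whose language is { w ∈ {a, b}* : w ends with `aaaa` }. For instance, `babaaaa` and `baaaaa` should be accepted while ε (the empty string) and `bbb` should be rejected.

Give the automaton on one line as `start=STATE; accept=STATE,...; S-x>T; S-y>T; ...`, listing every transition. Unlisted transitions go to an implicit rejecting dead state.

start=q0; accept=q4; q0-a>q1; q0-b>q0; q1-a>q2; q1-b>q0; q2-a>q3; q2-b>q0; q3-a>q4; q3-b>q0; q4-a>q4; q4-b>q0

Remember how much of `aaaa` the current input suffix matches. State q0 means no match yet; q1 means the last symbol is `a`; q2 means the last 2 symbols are `aa`; q3 means the last 3 symbols are `aaa`; q4 means the last 4 symbols are `aaaa`. Only q4 accepts. On a mismatch, fall back to the longest proper suffix that is still a prefix of `aaaa`.
With 5 states:
        a   b  
>  q0   q1  q0 
   q1   q2  q0 
   q2   q3  q0 
   q3   q4  q0 
 * q4   q4  q0 
(> = start, * = accepting)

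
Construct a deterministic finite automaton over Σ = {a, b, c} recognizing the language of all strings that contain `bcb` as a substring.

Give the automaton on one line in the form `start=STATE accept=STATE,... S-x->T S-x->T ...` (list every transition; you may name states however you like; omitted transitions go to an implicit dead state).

start=q0 accept=q3 q0-a->q0 q0-b->q1 q0-c->q0 q1-a->q0 q1-b->q1 q1-c->q2 q2-a->q0 q2-b->q3 q2-c->q0 q3-a->q3 q3-b->q3 q3-c->q3

Track how much of `bcb` has been matched so far: state q0 is no progress, q3 is the absorbing accept state reached once `bcb` has occurred. Intermediate states record partial matches; on a mismatch, fall back to the longest reusable overlap.
A 4-state machine:
        a   b   c  
>  q0   q0  q1  q0 
   q1   q0  q1  q2 
   q2   q0  q3  q0 
 * q3   q3  q3  q3 
(> = start, * = accepting)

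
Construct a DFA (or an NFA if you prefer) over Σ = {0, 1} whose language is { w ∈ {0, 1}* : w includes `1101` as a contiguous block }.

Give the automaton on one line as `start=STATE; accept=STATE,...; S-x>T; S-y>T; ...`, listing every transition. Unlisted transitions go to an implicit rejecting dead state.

Track how much of `1101` has been matched so far: state q0 is no progress, q4 is the absorbing accept state reached once `1101` has occurred. Intermediate states record partial matches; on a mismatch, fall back to the longest reusable overlap.
        0   1  
>  q0   q0  q1 
   q1   q0  q2 
   q2   q3  q2 
   q3   q0  q4 
 * q4   q4  q4 
(> = start, * = accepting)

start=q0; accept=q4; q0-0>q0; q0-1>q1; q1-0>q0; q1-1>q2; q2-0>q3; q2-1>q2; q3-0>q0; q3-1>q4; q4-0>q4; q4-1>q4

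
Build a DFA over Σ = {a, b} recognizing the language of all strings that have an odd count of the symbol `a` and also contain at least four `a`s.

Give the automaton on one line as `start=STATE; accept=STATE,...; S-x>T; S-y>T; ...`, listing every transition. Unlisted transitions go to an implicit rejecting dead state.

start=q0; accept=q5; q0-a>q1; q0-b>q0; q1-a>q2; q1-b>q1; q2-a>q3; q2-b>q2; q3-a>q4; q3-b>q3; q4-a>q5; q4-b>q4; q5-a>q6; q5-b>q5; q6-a>q5; q6-b>q6

Run two small machines in parallel and take their product. One (2 states) tracks the count of `a`s modulo 2; the other (6 states) tracks the count of `a`s, saturating at 5. Each combined state is a pair, one component from each; accept when both components accept.
        a   b  
>  q0   q1  q0 
   q1   q2  q1 
   q2   q3  q2 
   q3   q4  q3 
   q4   q5  q4 
 * q5   q6  q5 
   q6   q5  q6 
(> = start, * = accepting)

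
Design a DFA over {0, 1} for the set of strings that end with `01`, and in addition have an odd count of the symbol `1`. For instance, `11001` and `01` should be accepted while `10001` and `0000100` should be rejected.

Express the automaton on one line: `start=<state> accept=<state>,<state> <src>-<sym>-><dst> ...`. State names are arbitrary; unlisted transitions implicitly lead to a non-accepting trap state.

Handle the two conditions separately and then intersect. One (3 states) tracks how much of the suffix `01` has currently been matched; the other (2 states) tracks the count of `1`s modulo 2. Each combined state is a pair, one component from each; accept when both components accept. After merging equivalent states the machine shrinks.
A 4-state machine:
       0  1 
>  A   B  C 
   B   B  D 
   C   C  A 
 * D   C  A 
(> = start, * = accepting)

start=A accept=D A-0->B A-1->C B-0->B B-1->D C-0->C C-1->A D-0->C D-1->A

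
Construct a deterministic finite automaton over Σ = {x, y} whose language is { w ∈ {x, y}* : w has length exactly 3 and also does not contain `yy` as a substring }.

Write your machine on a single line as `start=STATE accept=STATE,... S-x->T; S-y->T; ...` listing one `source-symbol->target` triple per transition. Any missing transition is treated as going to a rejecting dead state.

Handle the two conditions separately and then intersect. The first has 5 states tracking the input length, saturating at 4; the second has 3 states tracking partial matches of the forbidden pattern `yy`. A product state is a pair (one from each), accepting exactly when both do. After merging equivalent states the machine shrinks.
A 7-state machine:
        x   y  
>  q0   q1  q2 
   q1   q3  q4 
   q2   q3  q5 
   q3   q6  q6 
   q4   q6  q5 
   q5   q5  q5 
 * q6   q5  q5 
(> = start, * = accepting)

start=q0; accept=q6; q0-x->q1; q0-y->q2; q1-x->q3; q1-y->q4; q2-x->q3; q2-y->q5; q3-x->q6; q3-y->q6; q4-x->q6; q4-y->q5; q5-x->q5; q5-y->q5; q6-x->q5; q6-y->q5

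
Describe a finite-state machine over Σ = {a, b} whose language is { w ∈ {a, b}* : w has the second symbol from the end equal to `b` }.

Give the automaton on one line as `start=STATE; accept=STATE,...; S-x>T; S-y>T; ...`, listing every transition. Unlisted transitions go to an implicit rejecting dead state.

start=S0; accept=S5,S6; S0-a>S1; S0-b>S2; S1-a>S3; S1-b>S4; S2-a>S5; S2-b>S6; S3-a>S3; S3-b>S4; S4-a>S5; S4-b>S6; S5-a>S3; S5-b>S4; S6-a>S5; S6-b>S6

A DFA must remember the last 2 symbols (since which symbol is second-to-last isn't known until the input ends). Use one state per possible window of the last ≤2 symbols; accept from those whose window starts with `b`.
        a   b  
>  S0   S1  S2 
   S1   S3  S4 
   S2   S5  S6 
   S3   S3  S4 
   S4   S5  S6 
 * S5   S3  S4 
 * S6   S5  S6 
(> = start, * = accepting)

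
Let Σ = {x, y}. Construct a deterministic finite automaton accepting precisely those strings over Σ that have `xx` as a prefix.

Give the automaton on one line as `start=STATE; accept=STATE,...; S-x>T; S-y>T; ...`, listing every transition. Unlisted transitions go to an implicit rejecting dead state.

Check the first 2 symbols one by one: S0 through S1 record how many have matched `xx` so far; any wrong symbol goes to the dead state S3. After all 2 match we enter the accepting sink S2.
With 4 states:
        x   y  
>  S0   S1  S3 
   S1   S2  S3 
 * S2   S2  S2 
   S3   S3  S3 
(> = start, * = accepting)

start=S0; accept=S2; S0-x>S1; S0-y>S3; S1-x>S2; S1-y>S3; S2-x>S2; S2-y>S2; S3-x>S3; S3-y>S3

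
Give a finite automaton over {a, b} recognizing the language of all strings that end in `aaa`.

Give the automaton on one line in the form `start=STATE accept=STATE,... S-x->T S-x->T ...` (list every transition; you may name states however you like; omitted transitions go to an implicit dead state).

Let each state record the length of the longest suffix of the input read so far that is also a prefix of `aaa`. s1 means the last symbol is `a`; s2 means the last 2 symbols are `aa`; s3 means the last 3 symbols are `aaa`. Accept only at s3, where the string currently ends in `aaa`.
A 4-state machine:
        a   b  
>  s0   s1  s0 
   s1   s2  s0 
   s2   s3  s0 
 * s3   s3  s0 
(> = start, * = accepting)

start=s0 accept=s3 s0-a->s1 s0-b->s0 s1-a->s2 s1-b->s0 s2-a->s3 s2-b->s0 s3-a->s3 s3-b->s0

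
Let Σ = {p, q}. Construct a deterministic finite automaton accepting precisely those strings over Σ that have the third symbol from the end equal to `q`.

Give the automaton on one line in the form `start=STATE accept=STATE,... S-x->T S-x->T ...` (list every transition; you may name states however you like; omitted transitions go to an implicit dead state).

Because acceptance depends on a position counted from the end, the machine has to buffer the most recent 3 symbols. Make each state the string of the last up-to-3 symbols read; on input `x` shift the window left and append `x`. Accept when the buffered window has length 3 and begins with `q`.
       p  q 
>  A   B  C 
   B   D  E 
   C   F  G 
   D   H  I 
   E   J  K 
   F   L  M 
   G   N  O 
   H   H  I 
   I   J  K 
   J   L  M 
   K   N  O 
 * L   H  I 
 * M   J  K 
 * N   L  M 
 * O   N  O 
(> = start, * = accepting)

start=A accept=L,M,N,O A-p->B A-q->C B-p->D B-q->E C-p->F C-q->G D-p->H D-q->I E-p->J E-q->K F-p->L F-q->M G-p->N G-q->O H-p->H H-q->I I-p->J I-q->K J-p->L J-q->M K-p->N K-q->O L-p->H L-q->I M-p->J M-q->K N-p->L N-q->M O-p->N O-q->O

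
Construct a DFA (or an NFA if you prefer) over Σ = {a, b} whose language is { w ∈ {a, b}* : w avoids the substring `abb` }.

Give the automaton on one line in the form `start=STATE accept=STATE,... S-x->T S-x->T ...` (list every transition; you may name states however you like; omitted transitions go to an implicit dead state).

start=q0 accept=q0,q1,q2 q0-a->q1 q0-b->q0 q1-a->q1 q1-b->q2 q2-a->q1 q2-b->q3 q3-a->q3 q3-b->q3

Track partial matches of the forbidden pattern `abb`. State q3 is a dead state reached once `abb` has occurred; every other state accepts. q0 means no part of `abb` is currently matched.
With 4 states:
        a   b  
>* q0   q1  q0 
 * q1   q1  q2 
 * q2   q1  q3 
   q3   q3  q3 
(> = start, * = accepting)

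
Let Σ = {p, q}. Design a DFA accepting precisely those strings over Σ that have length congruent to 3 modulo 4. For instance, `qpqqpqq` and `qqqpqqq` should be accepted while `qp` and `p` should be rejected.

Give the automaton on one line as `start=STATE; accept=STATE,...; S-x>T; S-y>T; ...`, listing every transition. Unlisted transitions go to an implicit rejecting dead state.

start=s0; accept=s3; s0-p>s1; s0-q>s1; s1-p>s2; s1-q>s2; s2-p>s3; s2-q>s3; s3-p>s0; s3-q>s0

Count input length modulo 4: every symbol advances one step around the cycle s0 → s1 → s2 → s3 → s0. Accept at s3.
        p   q  
>  s0   s1  s1 
   s1   s2  s2 
   s2   s3  s3 
 * s3   s0  s0 
(> = start, * = accepting)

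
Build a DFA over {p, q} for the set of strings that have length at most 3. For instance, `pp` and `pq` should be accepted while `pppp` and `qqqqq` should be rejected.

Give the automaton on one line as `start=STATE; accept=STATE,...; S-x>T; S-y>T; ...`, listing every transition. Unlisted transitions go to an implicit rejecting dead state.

start=A; accept=A,B,C,D; A-p>B; A-q>B; B-p>C; B-q>C; C-p>D; C-q>D; D-p>E; D-q>E; E-p>E; E-q>E

We only need to distinguish lengths 0, 1, …, 3, and '>3'. Chain A → B → C → D → E on every symbol, with E looping. Accepting states: {A, B, C, D}.
A 5-state machine:
       p  q 
>* A   B  B 
 * B   C  C 
 * C   D  D 
 * D   E  E 
   E   E  E 
(> = start, * = accepting)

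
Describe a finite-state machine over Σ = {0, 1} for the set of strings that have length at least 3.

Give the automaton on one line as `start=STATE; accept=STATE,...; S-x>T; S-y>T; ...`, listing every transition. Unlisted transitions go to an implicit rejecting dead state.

start=s0; accept=s3,s4; s0-0>s1; s0-1>s1; s1-0>s2; s1-1>s2; s2-0>s3; s2-1>s3; s3-0>s4; s3-1>s4; s4-0>s4; s4-1>s4

We only need to distinguish lengths 0, 1, …, 3, and '>3'. Chain s0 → s1 → s2 → s3 → s4 on every symbol, with s4 looping. Accepting states: {s3, s4}.
        0   1  
>  s0   s1  s1 
   s1   s2  s2 
   s2   s3  s3 
 * s3   s4  s4 
 * s4   s4  s4 
(> = start, * = accepting)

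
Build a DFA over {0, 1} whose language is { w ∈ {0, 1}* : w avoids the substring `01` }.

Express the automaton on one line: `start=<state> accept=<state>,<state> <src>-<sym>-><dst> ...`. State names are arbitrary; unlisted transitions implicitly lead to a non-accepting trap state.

start=s0 accept=s0,s1 s0-0->s1 s0-1->s0 s1-0->s1 s1-1->s2 s2-0->s2 s2-1->s2

This is the complement of 'contains `01`'. Use the same substring-matching states — s0 through s2 holding how much of `01` has just been matched — but flip the accepting set: everything except the trap s2 accepts.
        0   1  
>* s0   s1  s0 
 * s1   s1  s2 
   s2   s2  s2 
(> = start, * = accepting)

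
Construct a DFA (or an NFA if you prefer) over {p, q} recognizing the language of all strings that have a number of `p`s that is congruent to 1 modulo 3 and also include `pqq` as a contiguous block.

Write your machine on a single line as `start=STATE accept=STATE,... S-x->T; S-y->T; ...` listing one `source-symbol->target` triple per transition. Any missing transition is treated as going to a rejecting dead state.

Build one automaton per condition and run them in lockstep. One (3 states) tracks the count of `p`s modulo 3; the other (4 states) tracks whether and how much of `pqq` has been seen. Each combined state is a pair, one component from each; accept when both components accept.
        p   q  
>  S0   S1  S0 
   S1   S2  S3 
   S2   S4  S5 
   S3   S2  S6 
   S4   S1  S7 
   S5   S4  S8 
 * S6   S8  S6 
   S7   S1  S9 
   S8   S9  S8 
   S9   S6  S9 
(> = start, * = accepting)

start=S0; accept=S6; S0-p->S1; S0-q->S0; S1-p->S2; S1-q->S3; S2-p->S4; S2-q->S5; S3-p->S2; S3-q->S6; S4-p->S1; S4-q->S7; S5-p->S4; S5-q->S8; S6-p->S8; S6-q->S6; S7-p->S1; S7-q->S9; S8-p->S9; S8-q->S8; S9-p->S6; S9-q->S9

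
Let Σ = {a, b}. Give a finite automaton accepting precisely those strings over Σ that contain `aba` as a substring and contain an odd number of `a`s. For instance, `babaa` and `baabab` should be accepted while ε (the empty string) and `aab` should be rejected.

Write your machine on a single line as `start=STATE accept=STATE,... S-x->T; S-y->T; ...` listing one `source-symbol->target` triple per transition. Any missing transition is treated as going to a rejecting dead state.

start=q0; accept=q7; q0-a->q1; q0-b->q0; q1-a->q2; q1-b->q3; q2-a->q1; q2-b->q4; q3-a->q5; q3-b->q6; q4-a->q7; q4-b->q0; q5-a->q7; q5-b->q5; q6-a->q2; q6-b->q6; q7-a->q5; q7-b->q7

Run two small machines in parallel and take their product. One (4 states) tracks whether and how much of `aba` has been seen; the other (2 states) tracks the count of `a`s modulo 2. Each combined state is a pair, one component from each; accept when both components accept.
        a   b  
>  q0   q1  q0 
   q1   q2  q3 
   q2   q1  q4 
   q3   q5  q6 
   q4   q7  q0 
   q5   q7  q5 
   q6   q2  q6 
 * q7   q5  q7 
(> = start, * = accepting)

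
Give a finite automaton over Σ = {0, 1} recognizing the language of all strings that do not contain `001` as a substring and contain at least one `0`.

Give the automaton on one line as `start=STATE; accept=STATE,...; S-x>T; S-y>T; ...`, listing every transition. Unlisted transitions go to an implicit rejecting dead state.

Handle the two conditions separately and then intersect. One (4 states) tracks partial matches of the forbidden pattern `001`; the other (3 states) tracks the count of `0`s, saturating at 2. Each combined state is a pair, one component from each; accept when both components accept. Equivalent product states are then merged.
5 states suffice.
        0   1  
>  s0   s1  s0 
 * s1   s2  s3 
 * s2   s2  s4 
 * s3   s1  s3 
   s4   s4  s4 
(> = start, * = accepting)

start=s0; accept=s1,s2,s3; s0-0>s1; s0-1>s0; s1-0>s2; s1-1>s3; s2-0>s2; s2-1>s4; s3-0>s1; s3-1>s3; s4-0>s4; s4-1>s4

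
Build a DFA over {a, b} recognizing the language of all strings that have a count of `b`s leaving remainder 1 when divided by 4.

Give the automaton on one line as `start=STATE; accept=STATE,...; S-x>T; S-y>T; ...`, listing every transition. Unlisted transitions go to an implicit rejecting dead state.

start=q0; accept=q1; q0-a>q0; q0-b>q1; q1-a>q1; q1-b>q2; q2-a>q2; q2-b>q3; q3-a>q3; q3-b>q0

The only thing that matters is how many `b`s have appeared, reduced mod 4. Use one state per residue: q0 for 0, …, q3 for 3. Reading `b` moves to the next residue; anything else stays put. q1 is accepting.
With 4 states:
        a   b  
>  q0   q0  q1 
 * q1   q1  q2 
   q2   q2  q3 
   q3   q3  q0 
(> = start, * = accepting)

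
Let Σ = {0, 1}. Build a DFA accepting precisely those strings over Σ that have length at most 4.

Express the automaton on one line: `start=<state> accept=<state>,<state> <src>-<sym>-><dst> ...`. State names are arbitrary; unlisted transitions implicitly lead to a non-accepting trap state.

Count input length up to 5: every symbol moves from q0 toward q5, which means 'more than 4' and absorbs. Accept from {q0, q1, q2, q3, q4}.
With 6 states:
        0   1  
>* q0   q1  q1 
 * q1   q2  q2 
 * q2   q3  q3 
 * q3   q4  q4 
 * q4   q5  q5 
   q5   q5  q5 
(> = start, * = accepting)

start=q0 accept=q0,q1,q2,q3,q4 q0-0->q1 q0-1->q1 q1-0->q2 q1-1->q2 q2-0->q3 q2-1->q3 q3-0->q4 q3-1->q4 q4-0->q5 q4-1->q5 q5-0->q5 q5-1->q5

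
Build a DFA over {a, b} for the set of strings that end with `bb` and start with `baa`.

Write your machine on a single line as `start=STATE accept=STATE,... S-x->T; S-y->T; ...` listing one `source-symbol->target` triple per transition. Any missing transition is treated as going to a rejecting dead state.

start=s0; accept=s6; s0-a->s1; s0-b->s2; s1-a->s1; s1-b->s1; s2-a->s3; s2-b->s1; s3-a->s4; s3-b->s1; s4-a->s4; s4-b->s5; s5-a->s4; s5-b->s6; s6-a->s4; s6-b->s6

Build one automaton per condition and run them in lockstep. One (3 states) tracks how much of the suffix `bb` has currently been matched; the other (5 states) tracks whether the input so far still matches the prefix `baa`. Each combined state is a pair, one component from each; accept when both components accept. After merging equivalent states the machine shrinks.
With 7 states:
        a   b  
>  s0   s1  s2 
   s1   s1  s1 
   s2   s3  s1 
   s3   s4  s1 
   s4   s4  s5 
   s5   s4  s6 
 * s6   s4  s6 
(> = start, * = accepting)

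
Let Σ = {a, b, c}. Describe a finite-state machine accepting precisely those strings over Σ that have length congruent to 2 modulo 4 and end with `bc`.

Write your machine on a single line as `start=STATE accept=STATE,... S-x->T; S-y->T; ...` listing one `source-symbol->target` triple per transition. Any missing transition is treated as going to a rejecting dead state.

Build one automaton per condition and run them in lockstep. One (4 states) tracks the input length modulo 4; the other (3 states) tracks how much of the suffix `bc` has currently been matched. Each combined state is a pair, one component from each; accept when both components accept. After merging equivalent states the machine shrinks.
6 states suffice.
        a   b   c  
>  s0   s1  s2  s1 
   s1   s3  s3  s3 
   s2   s3  s3  s4 
   s3   s5  s5  s5 
 * s4   s5  s5  s5 
   s5   s0  s0  s0 
(> = start, * = accepting)

start=s0; accept=s4; s0-a->s1; s0-b->s2; s0-c->s1; s1-a->s3; s1-b->s3; s1-c->s3; s2-a->s3; s2-b->s3; s2-c->s4; s3-a->s5; s3-b->s5; s3-c->s5; s4-a->s5; s4-b->s5; s4-c->s5; s5-a->s0; s5-b->s0; s5-c->s0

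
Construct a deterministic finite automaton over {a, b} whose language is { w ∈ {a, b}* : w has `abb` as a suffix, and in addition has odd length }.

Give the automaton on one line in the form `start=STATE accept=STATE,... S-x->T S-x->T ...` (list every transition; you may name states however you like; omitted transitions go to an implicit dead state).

start=q0 accept=q4 q0-a->q1 q0-b->q2 q1-a->q0 q1-b->q3 q2-a->q0 q2-b->q0 q3-a->q1 q3-b->q4 q4-a->q0 q4-b->q0

Handle the two conditions separately and then intersect. One (4 states) tracks how much of the suffix `abb` has currently been matched; the other (2 states) tracks the input length modulo 2. Each combined state is a pair, one component from each; accept when both components accept. After merging equivalent states the machine shrinks.
A 5-state machine:
        a   b  
>  q0   q1  q2 
   q1   q0  q3 
   q2   q0  q0 
   q3   q1  q4 
 * q4   q0  q0 
(> = start, * = accepting)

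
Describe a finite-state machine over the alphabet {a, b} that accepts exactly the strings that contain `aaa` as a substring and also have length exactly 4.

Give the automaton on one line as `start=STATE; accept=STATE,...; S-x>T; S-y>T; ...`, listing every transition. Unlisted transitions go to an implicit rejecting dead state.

Build one automaton per condition and run them in lockstep. The first has 4 states tracking whether and how much of `aaa` has been seen; the second has 6 states tracking the input length, saturating at 5. A product state is a pair (one from each), accepting exactly when both do. Equivalent product states are then merged.
9 states suffice.
        a   b  
>  q0   q1  q2 
   q1   q3  q4 
   q2   q5  q4 
   q3   q6  q4 
   q4   q4  q4 
   q5   q7  q4 
   q6   q8  q8 
   q7   q8  q4 
 * q8   q4  q4 
(> = start, * = accepting)

start=q0; accept=q8; q0-a>q1; q0-b>q2; q1-a>q3; q1-b>q4; q2-a>q5; q2-b>q4; q3-a>q6; q3-b>q4; q4-a>q4; q4-b>q4; q5-a>q7; q5-b>q4; q6-a>q8; q6-b>q8; q7-a>q8; q7-b>q4; q8-a>q4; q8-b>q4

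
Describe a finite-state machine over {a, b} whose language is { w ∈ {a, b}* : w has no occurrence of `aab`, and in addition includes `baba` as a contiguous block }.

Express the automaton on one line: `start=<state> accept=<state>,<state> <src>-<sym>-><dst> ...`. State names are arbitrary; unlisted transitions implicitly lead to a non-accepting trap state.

Build one automaton per condition and run them in lockstep. The first has 4 states tracking partial matches of the forbidden pattern `aab`; the second has 5 states tracking whether and how much of `baba` has been seen. A product state is a pair (one from each), accepting exactly when both do.
14 states suffice.
          a    b  
>  q0     q1   q2 
   q1     q3   q2 
   q2     q4   q2 
   q3     q3   q5 
   q4     q3   q6 
   q5     q7   q5 
   q6     q8   q2 
   q7     q9  q10 
 * q8    q11  q12 
   q9     q9   q5 
   q10   q13   q5 
 * q11   q11  q13 
 * q12    q8  q12 
   q13   q13  q13 
(> = start, * = accepting)

start=q0 accept=q8,q11,q12 q0-a->q1 q0-b->q2 q1-a->q3 q1-b->q2 q2-a->q4 q2-b->q2 q3-a->q3 q3-b->q5 q4-a->q3 q4-b->q6 q5-a->q7 q5-b->q5 q6-a->q8 q6-b->q2 q7-a->q9 q7-b->q10 q8-a->q11 q8-b->q12 q9-a->q9 q9-b->q5 q10-a->q13 q10-b->q5 q11-a->q11 q11-b->q13 q12-a->q8 q12-b->q12 q13-a->q13 q13-b->q13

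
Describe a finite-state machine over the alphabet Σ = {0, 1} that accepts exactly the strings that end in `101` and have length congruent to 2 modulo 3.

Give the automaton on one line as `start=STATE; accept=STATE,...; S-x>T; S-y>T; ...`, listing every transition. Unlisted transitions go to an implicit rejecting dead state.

Run two small machines in parallel and take their product. The first has 4 states tracking how much of the suffix `101` has currently been matched; the second has 3 states tracking the input length modulo 3. A product state is a pair (one from each), accepting exactly when both do. After merging equivalent states the machine shrinks.
With 6 states:
       0  1 
>  A   B  B 
   B   C  C 
   C   A  D 
   D   E  B 
   E   C  F 
 * F   A  D 
(> = start, * = accepting)

start=A; accept=F; A-0>B; A-1>B; B-0>C; B-1>C; C-0>A; C-1>D; D-0>E; D-1>B; E-0>C; E-1>F; F-0>A; F-1>D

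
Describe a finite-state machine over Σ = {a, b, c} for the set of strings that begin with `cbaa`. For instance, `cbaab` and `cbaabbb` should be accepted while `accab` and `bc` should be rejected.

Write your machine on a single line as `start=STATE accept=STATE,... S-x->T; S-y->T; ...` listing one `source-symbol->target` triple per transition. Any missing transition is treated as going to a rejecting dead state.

start=q0; accept=q4; q0-a->q5; q0-b->q5; q0-c->q1; q1-a->q5; q1-b->q2; q1-c->q5; q2-a->q3; q2-b->q5; q2-c->q5; q3-a->q4; q3-b->q5; q3-c->q5; q4-a->q4; q4-b->q4; q4-c->q4; q5-a->q5; q5-b->q5; q5-c->q5

Walk along `cbaa` while the input agrees: from q0 take `c` to q1, and so on. Any deviation drops to the rejecting sink q5. Once q4 is reached the prefix is confirmed and every continuation is accepted.
With 6 states:
        a   b   c  
>  q0   q5  q5  q1 
   q1   q5  q2  q5 
   q2   q3  q5  q5 
   q3   q4  q5  q5 
 * q4   q4  q4  q4 
   q5   q5  q5  q5 
(> = start, * = accepting)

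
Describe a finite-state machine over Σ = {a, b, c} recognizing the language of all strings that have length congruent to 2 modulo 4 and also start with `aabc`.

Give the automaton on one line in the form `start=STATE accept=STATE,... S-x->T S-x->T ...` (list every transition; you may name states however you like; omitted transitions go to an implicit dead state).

Run two small machines in parallel and take their product. One (4 states) tracks the input length modulo 4; the other (6 states) tracks whether the input so far still matches the prefix `aabc`. Each combined state is a pair, one component from each; accept when both components accept.
          a    b    c  
>  s0     s1   s2   s2 
   s1     s3   s4   s4 
   s2     s4   s4   s4 
   s3     s5   s6   s5 
   s4     s5   s5   s5 
   s5     s7   s7   s7 
   s6     s7   s7   s8 
   s7     s2   s2   s2 
   s8     s9   s9   s9 
   s9    s10  s10  s10 
 * s10   s11  s11  s11 
   s11    s8   s8   s8 
(> = start, * = accepting)

start=s0 accept=s10 s0-a->s1 s0-b->s2 s0-c->s2 s1-a->s3 s1-b->s4 s1-c->s4 s2-a->s4 s2-b->s4 s2-c->s4 s3-a->s5 s3-b->s6 s3-c->s5 s4-a->s5 s4-b->s5 s4-c->s5 s5-a->s7 s5-b->s7 s5-c->s7 s6-a->s7 s6-b->s7 s6-c->s8 s7-a->s2 s7-b->s2 s7-c->s2 s8-a->s9 s8-b->s9 s8-c->s9 s9-a->s10 s9-b->s10 s9-c->s10 s10-a->s11 s10-b->s11 s10-c->s11 s11-a->s8 s11-b->s8 s11-c->s8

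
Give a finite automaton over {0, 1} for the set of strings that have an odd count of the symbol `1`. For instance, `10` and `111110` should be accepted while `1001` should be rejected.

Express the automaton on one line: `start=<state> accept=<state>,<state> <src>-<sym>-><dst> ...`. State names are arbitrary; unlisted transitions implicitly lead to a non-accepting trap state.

start=s0 accept=s1 s0-0->s0 s0-1->s1 s1-0->s1 s1-1->s0

Keep the running count of `1`s modulo 2: each `1` advances along the cycle s0 → s1 → s0 while other symbols loop. Accept at s1.
With 2 states:
        0   1  
>  s0   s0  s1 
 * s1   s1  s0 
(> = start, * = accepting)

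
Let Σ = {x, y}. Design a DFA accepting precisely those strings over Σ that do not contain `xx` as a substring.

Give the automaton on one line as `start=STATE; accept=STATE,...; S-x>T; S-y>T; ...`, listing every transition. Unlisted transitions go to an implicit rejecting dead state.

Track partial matches of the forbidden pattern `xx`. State q2 is a dead state reached once `xx` has occurred; every other state accepts. q0 means no part of `xx` is currently matched.
        x   y  
>* q0   q1  q0 
 * q1   q2  q0 
   q2   q2  q2 
(> = start, * = accepting)

start=q0; accept=q0,q1; q0-x>q1; q0-y>q0; q1-x>q2; q1-y>q0; q2-x>q2; q2-y>q2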